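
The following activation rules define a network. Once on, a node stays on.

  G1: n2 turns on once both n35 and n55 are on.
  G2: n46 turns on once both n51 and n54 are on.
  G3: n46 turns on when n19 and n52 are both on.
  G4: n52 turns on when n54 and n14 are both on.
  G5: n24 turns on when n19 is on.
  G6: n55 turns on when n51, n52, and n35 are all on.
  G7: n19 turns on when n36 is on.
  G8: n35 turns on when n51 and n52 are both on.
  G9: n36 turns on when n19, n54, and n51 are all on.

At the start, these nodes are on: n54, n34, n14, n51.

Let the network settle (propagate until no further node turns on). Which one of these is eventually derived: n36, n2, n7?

n2

G4: n54 and n14 on → n52 on.
G8: n51 and n52 on → n35 on.
n51, n52, and n35 are on, so n55 turns on (G6).
n35 and n55 are on, so n2 turns on (G1).
n36 would need n19, n54, and n51 (G9), but n19 never turns on. No rule produces n7, and it is not given.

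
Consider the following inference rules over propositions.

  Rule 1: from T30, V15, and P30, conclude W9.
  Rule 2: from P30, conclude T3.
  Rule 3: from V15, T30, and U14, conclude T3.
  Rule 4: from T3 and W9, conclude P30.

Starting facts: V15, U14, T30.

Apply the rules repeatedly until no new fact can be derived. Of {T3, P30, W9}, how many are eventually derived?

1

V15, T30, and U14 hold, so T3 follows (Rule 3).
T3: reached.
P30 would need T3 and W9 (Rule 4), but W9 is never established.
W9 would need T30, V15, and P30 (Rule 1), but P30 is never established.
Reached: T3 — 1 of the 3.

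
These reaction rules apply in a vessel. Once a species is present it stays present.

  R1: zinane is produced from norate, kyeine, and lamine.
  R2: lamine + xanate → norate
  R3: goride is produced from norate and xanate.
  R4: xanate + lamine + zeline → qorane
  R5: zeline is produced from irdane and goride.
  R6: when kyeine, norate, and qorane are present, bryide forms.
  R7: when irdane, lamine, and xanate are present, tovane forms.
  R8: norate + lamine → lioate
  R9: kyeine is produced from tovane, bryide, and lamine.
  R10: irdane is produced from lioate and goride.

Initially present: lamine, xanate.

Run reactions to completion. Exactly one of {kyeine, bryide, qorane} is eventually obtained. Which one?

qorane

lamine and xanate present → norate forms (R2).
norate and lamine present → lioate forms (R8).
norate and xanate present → goride forms (R3).
lioate and goride present → irdane forms (R10).
irdane and goride present → zeline forms (R5).
xanate, lamine, and zeline present → qorane forms (R4).
bryide would need kyeine, norate, and qorane (R6), but kyeine never forms. kyeine would need tovane, bryide, and lamine (R9), but bryide never forms.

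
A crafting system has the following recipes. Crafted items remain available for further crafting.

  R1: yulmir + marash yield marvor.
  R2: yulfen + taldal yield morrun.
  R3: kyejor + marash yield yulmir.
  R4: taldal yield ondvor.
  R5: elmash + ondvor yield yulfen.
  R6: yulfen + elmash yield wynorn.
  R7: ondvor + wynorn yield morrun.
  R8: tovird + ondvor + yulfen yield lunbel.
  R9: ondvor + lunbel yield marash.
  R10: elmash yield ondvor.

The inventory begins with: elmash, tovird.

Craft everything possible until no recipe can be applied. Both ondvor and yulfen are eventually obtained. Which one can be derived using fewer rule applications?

ondvor: elmash → ondvor (R10). [1 rule application]
yulfen: Using R10, elmash makes ondvor. elmash + ondvor → yulfen (R5). [2 rule applications]
ondvor needs fewer.

ondvor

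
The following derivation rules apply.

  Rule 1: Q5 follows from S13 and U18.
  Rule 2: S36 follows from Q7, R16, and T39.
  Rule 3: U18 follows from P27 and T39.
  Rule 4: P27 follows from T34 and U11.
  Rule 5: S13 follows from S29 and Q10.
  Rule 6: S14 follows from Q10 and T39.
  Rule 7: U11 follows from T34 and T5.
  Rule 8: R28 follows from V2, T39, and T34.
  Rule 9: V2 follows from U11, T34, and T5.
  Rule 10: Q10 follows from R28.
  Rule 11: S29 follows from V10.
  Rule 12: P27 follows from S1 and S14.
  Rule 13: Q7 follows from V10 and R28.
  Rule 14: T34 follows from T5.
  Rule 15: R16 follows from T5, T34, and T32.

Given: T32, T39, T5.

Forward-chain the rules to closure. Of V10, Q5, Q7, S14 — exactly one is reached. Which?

S14

From T5, Rule 14 gives T34.
From T34 and T5, Rule 7 gives U11.
From U11, T34, and T5, Rule 9 gives V2.
From V2, T39, and T34, Rule 8 gives R28.
From R28, Rule 10 gives Q10.
Q10 and T39 hold, so S14 follows (Rule 6).
No rule produces V10, and it is not given. Q5 would need S13 and U18 (Rule 1), but S13 is never established. Q7 would need V10 and R28 (Rule 13), but V10 is never established.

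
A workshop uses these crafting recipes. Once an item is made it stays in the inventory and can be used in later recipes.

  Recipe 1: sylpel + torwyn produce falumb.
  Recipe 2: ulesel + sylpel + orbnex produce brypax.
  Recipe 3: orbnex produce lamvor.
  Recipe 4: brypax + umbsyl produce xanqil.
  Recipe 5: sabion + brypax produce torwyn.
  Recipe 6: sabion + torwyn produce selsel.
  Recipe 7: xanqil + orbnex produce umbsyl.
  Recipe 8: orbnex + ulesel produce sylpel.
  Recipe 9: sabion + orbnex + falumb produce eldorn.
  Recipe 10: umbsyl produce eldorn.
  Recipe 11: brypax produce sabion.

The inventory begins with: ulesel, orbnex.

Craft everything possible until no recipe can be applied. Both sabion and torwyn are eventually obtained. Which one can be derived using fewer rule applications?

sabion

sabion: orbnex + ulesel → sylpel (Recipe 8). ulesel + sylpel + orbnex → brypax (Recipe 2). brypax → sabion (Recipe 11). [3 rule applications]
torwyn: orbnex + ulesel → sylpel (Recipe 8). ulesel + sylpel + orbnex → brypax (Recipe 2). brypax → sabion (Recipe 11). Using Recipe 5, sabion and brypax make torwyn. [4 rule applications]
sabion needs fewer.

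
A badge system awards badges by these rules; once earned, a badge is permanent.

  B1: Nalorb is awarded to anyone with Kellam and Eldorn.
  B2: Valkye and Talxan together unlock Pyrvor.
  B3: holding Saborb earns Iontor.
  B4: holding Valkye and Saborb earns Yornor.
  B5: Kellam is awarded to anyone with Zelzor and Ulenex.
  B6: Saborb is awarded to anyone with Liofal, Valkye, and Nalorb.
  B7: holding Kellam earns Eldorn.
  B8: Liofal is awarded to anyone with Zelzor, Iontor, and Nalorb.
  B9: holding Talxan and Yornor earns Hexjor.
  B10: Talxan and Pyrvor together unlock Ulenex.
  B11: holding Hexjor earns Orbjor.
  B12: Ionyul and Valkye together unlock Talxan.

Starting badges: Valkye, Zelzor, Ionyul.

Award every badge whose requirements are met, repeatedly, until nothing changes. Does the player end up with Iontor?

No

Iontor would need Saborb (B3), but Saborb is never earned.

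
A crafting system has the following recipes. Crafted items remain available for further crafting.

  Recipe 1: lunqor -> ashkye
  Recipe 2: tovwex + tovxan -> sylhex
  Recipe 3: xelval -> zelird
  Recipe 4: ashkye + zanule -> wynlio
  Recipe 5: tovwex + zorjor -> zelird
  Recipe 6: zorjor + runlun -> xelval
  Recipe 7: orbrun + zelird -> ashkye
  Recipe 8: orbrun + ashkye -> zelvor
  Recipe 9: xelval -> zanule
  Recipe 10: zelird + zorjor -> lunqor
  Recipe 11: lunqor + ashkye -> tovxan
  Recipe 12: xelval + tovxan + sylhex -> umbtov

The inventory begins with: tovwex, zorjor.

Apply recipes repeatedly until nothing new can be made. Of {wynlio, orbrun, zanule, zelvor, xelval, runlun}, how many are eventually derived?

0

wynlio would need ashkye and zanule (Recipe 4), but zanule is never obtained.
No rule produces orbrun, and it is not given.
zanule would need xelval (Recipe 9), but xelval is never obtained.
zelvor would need orbrun and ashkye (Recipe 8), but orbrun is never obtained.
xelval would need zorjor and runlun (Recipe 6), but runlun is never obtained.
No rule produces runlun, and it is not given.
None of the 6 are reached.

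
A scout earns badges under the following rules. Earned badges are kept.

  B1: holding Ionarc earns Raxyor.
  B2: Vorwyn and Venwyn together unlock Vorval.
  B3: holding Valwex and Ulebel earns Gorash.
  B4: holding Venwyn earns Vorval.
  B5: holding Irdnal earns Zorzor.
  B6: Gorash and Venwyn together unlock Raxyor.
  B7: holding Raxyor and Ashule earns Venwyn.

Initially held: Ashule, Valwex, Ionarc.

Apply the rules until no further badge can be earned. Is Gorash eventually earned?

No

Gorash would need Valwex and Ulebel (B3), but Ulebel is never earned.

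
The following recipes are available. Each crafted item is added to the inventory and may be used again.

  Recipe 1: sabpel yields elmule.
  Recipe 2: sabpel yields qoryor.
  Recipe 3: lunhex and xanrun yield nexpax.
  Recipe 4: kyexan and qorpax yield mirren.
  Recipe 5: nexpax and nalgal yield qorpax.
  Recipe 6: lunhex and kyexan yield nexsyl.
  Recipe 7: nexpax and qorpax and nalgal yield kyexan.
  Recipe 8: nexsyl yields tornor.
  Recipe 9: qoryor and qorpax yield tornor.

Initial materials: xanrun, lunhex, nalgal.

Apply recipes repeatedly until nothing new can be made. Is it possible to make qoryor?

No

qoryor would need sabpel (Recipe 2), but sabpel is never obtained.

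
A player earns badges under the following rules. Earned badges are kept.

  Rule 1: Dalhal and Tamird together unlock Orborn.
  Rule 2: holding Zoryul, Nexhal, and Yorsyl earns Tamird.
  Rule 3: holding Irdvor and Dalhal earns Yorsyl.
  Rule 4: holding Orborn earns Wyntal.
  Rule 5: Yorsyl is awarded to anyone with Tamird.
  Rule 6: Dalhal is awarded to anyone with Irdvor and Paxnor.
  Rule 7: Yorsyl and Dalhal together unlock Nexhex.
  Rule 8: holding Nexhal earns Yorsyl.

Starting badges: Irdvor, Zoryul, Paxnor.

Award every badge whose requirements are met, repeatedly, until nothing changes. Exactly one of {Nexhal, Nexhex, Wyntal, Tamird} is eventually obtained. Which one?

Nexhex

With Irdvor and Paxnor, Dalhal is earned (Rule 6).
With Irdvor and Dalhal, Yorsyl is earned (Rule 3).
With Yorsyl and Dalhal, Nexhex is earned (Rule 7).
No rule produces Nexhal, and it is not given. Tamird would need Zoryul, Nexhal, and Yorsyl (Rule 2), but Nexhal is never earned. Wyntal would need Orborn (Rule 4), but Orborn is never earned.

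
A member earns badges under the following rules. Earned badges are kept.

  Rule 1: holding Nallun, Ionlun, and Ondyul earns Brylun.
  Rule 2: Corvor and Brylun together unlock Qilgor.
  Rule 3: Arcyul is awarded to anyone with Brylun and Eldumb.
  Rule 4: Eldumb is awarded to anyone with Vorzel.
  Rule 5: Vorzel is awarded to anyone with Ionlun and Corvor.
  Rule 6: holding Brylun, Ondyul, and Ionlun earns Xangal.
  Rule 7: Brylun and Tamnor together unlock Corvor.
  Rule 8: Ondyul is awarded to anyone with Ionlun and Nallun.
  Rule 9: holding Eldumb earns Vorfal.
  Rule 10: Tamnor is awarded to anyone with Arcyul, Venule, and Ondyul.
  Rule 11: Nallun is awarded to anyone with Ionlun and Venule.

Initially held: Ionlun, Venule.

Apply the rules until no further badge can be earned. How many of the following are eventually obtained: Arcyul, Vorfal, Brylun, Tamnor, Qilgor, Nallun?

With Ionlun and Venule, Nallun is earned (Rule 11).
With Ionlun and Nallun, Ondyul is earned (Rule 8).
With Nallun, Ionlun, and Ondyul, Brylun is earned (Rule 1).
Arcyul would need Brylun and Eldumb (Rule 3), but Eldumb is never earned.
Vorfal would need Eldumb (Rule 9), but Eldumb is never earned.
Brylun: reached.
Tamnor would need Arcyul, Venule, and Ondyul (Rule 10), but Arcyul is never earned.
Qilgor would need Corvor and Brylun (Rule 2), but Corvor is never earned.
Nallun: reached.
Reached: Brylun and Nallun — 2 of the 6.

2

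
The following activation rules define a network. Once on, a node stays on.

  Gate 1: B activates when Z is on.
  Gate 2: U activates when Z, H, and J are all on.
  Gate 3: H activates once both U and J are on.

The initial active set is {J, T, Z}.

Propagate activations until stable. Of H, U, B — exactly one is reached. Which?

B

Gate 1: Z on → B on.
U would need Z, H, and J (Gate 2), but H never turns on. H would need U and J (Gate 3), but U never turns on.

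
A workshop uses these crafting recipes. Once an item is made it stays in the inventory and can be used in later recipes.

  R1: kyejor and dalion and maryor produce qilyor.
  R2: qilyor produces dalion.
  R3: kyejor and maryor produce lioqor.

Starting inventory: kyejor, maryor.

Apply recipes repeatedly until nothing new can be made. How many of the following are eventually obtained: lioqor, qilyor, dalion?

1

kyejor and maryor → lioqor (R3).
lioqor: reached.
qilyor would need kyejor, dalion, and maryor (R1), but dalion is never obtained.
dalion would need qilyor (R2), but qilyor is never obtained.
Reached: lioqor — 1 of the 3.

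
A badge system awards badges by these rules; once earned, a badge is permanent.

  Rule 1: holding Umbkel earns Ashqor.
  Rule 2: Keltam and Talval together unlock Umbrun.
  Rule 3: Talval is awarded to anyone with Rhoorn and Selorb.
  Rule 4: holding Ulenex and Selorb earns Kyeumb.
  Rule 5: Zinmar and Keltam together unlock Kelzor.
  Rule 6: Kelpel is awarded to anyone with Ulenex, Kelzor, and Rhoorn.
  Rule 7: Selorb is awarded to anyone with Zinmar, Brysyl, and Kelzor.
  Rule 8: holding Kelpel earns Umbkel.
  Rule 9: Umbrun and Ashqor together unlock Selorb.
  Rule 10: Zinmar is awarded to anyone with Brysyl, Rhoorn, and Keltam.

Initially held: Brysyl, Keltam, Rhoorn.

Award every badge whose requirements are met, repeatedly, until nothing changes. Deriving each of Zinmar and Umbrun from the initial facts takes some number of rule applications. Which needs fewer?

Zinmar

Zinmar: With Brysyl, Rhoorn, and Keltam, Zinmar is earned (Rule 10). [1 rule application]
Umbrun: With Brysyl, Rhoorn, and Keltam, Zinmar is earned (Rule 10). With Zinmar and Keltam, Kelzor is earned (Rule 5). With Zinmar, Brysyl, and Kelzor, Selorb is earned (Rule 7). With Rhoorn and Selorb, Talval is earned (Rule 3). With Keltam and Talval, Umbrun is earned (Rule 2). [5 rule applications]
Zinmar needs fewer.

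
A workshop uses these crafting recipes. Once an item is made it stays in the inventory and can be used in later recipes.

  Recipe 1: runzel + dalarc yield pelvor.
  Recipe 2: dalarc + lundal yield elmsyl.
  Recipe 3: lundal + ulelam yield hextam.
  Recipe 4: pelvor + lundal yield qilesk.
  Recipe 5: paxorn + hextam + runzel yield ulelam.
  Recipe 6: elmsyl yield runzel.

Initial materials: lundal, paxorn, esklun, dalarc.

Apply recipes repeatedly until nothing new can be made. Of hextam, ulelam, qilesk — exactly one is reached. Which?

qilesk

Using Recipe 2, dalarc and lundal make elmsyl.
elmsyl → runzel (Recipe 6).
runzel + dalarc → pelvor (Recipe 1).
pelvor + lundal → qilesk (Recipe 4).
ulelam would need paxorn, hextam, and runzel (Recipe 5), but hextam is never obtained. hextam would need lundal and ulelam (Recipe 3), but ulelam is never obtained.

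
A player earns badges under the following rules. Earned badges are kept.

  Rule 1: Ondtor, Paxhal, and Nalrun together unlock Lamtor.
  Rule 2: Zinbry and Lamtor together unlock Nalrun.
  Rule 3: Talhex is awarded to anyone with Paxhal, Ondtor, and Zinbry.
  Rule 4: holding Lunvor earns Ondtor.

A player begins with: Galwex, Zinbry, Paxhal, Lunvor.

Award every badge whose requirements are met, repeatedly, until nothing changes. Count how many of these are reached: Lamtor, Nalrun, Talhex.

1

With Lunvor, Ondtor is earned (Rule 4).
With Paxhal, Ondtor, and Zinbry, Talhex is earned (Rule 3).
Lamtor would need Ondtor, Paxhal, and Nalrun (Rule 1), but Nalrun is never earned.
Nalrun would need Zinbry and Lamtor (Rule 2), but Lamtor is never earned.
Talhex: reached.
Reached: Talhex — 1 of the 3.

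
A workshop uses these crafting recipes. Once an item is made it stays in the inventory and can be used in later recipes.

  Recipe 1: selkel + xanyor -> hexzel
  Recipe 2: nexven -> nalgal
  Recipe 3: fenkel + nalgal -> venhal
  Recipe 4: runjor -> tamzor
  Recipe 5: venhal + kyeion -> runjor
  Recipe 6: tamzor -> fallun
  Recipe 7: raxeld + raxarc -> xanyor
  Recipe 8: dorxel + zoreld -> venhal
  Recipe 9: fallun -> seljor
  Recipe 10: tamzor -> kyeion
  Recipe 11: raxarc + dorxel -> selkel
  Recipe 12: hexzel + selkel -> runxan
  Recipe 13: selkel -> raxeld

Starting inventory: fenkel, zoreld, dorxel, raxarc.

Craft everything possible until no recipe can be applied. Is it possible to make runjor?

No

runjor would need venhal and kyeion (Recipe 5), but kyeion is never obtained.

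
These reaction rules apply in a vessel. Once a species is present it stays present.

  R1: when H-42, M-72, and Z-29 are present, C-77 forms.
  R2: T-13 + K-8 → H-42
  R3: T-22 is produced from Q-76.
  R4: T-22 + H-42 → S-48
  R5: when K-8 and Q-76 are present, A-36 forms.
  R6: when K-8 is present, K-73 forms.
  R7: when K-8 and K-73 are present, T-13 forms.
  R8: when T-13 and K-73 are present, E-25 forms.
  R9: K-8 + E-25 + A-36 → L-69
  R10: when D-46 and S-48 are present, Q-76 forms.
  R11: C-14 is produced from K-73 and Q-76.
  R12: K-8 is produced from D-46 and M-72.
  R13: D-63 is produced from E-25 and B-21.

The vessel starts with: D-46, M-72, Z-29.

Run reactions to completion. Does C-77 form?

Yes

D-46 and M-72 present → K-8 forms (R12).
K-8 present → K-73 forms (R6).
K-8 and K-73 present → T-13 forms (R7).
T-13 and K-8 present → H-42 forms (R2).
H-42, M-72, and Z-29 present → C-77 forms (R1).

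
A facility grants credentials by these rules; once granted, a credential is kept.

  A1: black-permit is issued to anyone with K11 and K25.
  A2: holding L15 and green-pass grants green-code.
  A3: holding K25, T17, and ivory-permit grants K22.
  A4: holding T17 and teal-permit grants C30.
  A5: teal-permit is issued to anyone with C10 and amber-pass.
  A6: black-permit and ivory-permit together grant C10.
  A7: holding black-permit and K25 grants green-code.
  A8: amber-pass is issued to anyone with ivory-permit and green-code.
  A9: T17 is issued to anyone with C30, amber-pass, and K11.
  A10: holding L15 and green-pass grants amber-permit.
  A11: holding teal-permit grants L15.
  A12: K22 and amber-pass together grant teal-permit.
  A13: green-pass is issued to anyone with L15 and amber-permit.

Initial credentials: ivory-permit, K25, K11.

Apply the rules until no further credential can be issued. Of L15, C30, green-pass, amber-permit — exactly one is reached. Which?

L15

Holding K11 and K25 grants black-permit (A1).
Holding black-permit and ivory-permit grants C10 (A6).
Holding black-permit and K25 grants green-code (A7).
Holding ivory-permit and green-code grants amber-pass (A8).
Holding C10 and amber-pass grants teal-permit (A5).
Holding teal-permit grants L15 (A11).
C30 would need T17 and teal-permit (A4), but T17 is never granted. amber-permit would need L15 and green-pass (A10), but green-pass is never granted. green-pass would need L15 and amber-permit (A13), but amber-permit is never granted.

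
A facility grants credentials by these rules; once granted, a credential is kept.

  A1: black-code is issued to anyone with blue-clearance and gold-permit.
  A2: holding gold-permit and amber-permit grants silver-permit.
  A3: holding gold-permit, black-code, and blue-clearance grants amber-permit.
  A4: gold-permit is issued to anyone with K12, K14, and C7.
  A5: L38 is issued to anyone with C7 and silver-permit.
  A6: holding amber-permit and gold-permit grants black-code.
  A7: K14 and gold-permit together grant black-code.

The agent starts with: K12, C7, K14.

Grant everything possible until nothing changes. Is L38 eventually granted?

L38 would need C7 and silver-permit (A5), but silver-permit is never granted.

No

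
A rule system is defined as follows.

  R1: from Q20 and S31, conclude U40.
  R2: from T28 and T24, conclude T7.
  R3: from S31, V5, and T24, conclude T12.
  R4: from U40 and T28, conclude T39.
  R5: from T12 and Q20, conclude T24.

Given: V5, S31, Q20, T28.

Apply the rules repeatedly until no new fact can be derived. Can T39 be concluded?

Yes

From Q20 and S31, R1 gives U40.
U40 and T28 hold, so T39 follows (R4).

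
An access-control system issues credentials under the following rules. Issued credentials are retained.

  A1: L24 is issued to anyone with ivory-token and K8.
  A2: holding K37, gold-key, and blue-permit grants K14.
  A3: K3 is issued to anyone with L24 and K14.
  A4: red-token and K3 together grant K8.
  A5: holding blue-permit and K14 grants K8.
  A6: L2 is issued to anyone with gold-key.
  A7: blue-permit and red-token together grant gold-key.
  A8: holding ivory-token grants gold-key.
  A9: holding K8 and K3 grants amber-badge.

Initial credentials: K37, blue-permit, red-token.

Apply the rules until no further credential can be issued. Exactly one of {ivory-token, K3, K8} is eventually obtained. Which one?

Holding blue-permit and red-token grants gold-key (A7).
Holding K37, gold-key, and blue-permit grants K14 (A2).
Holding blue-permit and K14 grants K8 (A5).
No rule produces ivory-token, and it is not given. K3 would need L24 and K14 (A3), but L24 is never granted.

K8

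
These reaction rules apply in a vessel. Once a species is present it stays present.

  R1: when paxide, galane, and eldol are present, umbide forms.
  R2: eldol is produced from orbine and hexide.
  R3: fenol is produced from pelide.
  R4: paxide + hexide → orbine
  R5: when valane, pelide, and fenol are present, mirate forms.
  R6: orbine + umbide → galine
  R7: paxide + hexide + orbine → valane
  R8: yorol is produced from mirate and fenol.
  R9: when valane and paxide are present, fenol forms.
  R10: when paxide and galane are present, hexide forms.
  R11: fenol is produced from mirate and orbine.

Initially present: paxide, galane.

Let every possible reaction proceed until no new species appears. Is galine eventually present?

paxide and galane present → hexide forms (R10).
paxide and hexide present → orbine forms (R4).
orbine and hexide present → eldol forms (R2).
paxide, galane, and eldol present → umbide forms (R1).
orbine and umbide present → galine forms (R6).

Yes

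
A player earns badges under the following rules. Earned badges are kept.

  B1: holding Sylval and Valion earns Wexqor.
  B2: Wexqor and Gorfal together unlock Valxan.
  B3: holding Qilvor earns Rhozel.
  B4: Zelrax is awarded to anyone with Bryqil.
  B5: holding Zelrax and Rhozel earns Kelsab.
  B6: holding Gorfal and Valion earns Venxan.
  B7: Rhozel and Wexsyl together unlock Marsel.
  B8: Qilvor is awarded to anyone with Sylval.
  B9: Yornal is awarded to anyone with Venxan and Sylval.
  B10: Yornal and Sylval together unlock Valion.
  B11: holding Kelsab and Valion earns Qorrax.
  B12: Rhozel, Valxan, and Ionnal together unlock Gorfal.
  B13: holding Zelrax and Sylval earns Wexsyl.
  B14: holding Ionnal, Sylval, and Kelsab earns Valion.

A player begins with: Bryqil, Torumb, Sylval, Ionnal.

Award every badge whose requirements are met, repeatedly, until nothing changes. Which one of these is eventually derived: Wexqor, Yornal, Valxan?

Wexqor

With Sylval, Qilvor is earned (B8).
With Bryqil, Zelrax is earned (B4).
With Qilvor, Rhozel is earned (B3).
With Zelrax and Rhozel, Kelsab is earned (B5).
With Ionnal, Sylval, and Kelsab, Valion is earned (B14).
With Sylval and Valion, Wexqor is earned (B1).
Valxan would need Wexqor and Gorfal (B2), but Gorfal is never earned. Yornal would need Venxan and Sylval (B9), but Venxan is never earned.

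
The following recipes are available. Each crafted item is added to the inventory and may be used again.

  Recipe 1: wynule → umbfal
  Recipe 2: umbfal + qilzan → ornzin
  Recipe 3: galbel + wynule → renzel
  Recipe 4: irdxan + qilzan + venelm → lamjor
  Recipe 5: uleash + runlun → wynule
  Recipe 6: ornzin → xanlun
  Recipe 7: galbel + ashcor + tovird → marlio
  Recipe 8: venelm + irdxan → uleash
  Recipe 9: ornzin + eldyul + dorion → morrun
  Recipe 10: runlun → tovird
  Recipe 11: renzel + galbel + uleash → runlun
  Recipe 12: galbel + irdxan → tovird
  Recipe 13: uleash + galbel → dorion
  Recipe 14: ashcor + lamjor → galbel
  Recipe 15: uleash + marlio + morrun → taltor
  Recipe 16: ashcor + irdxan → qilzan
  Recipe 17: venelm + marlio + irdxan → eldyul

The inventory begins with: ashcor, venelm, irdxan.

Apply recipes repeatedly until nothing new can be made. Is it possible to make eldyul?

Yes

ashcor + irdxan → qilzan (Recipe 16).
irdxan + qilzan + venelm → lamjor (Recipe 4).
ashcor + lamjor → galbel (Recipe 14).
Using Recipe 12, galbel and irdxan make tovird.
Using Recipe 7, galbel, ashcor, and tovird make marlio.
Using Recipe 17, venelm, marlio, and irdxan make eldyul.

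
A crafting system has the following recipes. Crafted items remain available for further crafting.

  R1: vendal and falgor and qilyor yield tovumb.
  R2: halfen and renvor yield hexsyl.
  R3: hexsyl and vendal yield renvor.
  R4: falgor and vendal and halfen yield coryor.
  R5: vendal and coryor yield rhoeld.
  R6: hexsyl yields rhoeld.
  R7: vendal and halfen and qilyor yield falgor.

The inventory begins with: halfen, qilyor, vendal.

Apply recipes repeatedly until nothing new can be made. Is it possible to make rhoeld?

Yes

Using R7, vendal, halfen, and qilyor make falgor.
Using R4, falgor, vendal, and halfen make coryor.
vendal and coryor → rhoeld (R5).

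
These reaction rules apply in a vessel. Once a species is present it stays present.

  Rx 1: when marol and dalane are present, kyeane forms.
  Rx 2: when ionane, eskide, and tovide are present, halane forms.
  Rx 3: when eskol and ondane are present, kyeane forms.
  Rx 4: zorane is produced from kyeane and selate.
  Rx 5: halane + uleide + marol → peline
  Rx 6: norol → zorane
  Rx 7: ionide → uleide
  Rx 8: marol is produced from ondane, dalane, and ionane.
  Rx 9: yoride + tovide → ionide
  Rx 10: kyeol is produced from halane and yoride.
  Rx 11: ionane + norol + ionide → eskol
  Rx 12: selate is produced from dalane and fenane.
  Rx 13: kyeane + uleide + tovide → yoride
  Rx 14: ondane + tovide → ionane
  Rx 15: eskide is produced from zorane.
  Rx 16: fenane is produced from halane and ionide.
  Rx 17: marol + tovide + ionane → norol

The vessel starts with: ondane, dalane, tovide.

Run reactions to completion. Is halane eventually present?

Yes

ondane and tovide present → ionane forms (Rx 14).
ondane, dalane, and ionane present → marol forms (Rx 8).
marol, tovide, and ionane present → norol forms (Rx 17).
norol present → zorane forms (Rx 6).
zorane present → eskide forms (Rx 15).
ionane, eskide, and tovide present → halane forms (Rx 2).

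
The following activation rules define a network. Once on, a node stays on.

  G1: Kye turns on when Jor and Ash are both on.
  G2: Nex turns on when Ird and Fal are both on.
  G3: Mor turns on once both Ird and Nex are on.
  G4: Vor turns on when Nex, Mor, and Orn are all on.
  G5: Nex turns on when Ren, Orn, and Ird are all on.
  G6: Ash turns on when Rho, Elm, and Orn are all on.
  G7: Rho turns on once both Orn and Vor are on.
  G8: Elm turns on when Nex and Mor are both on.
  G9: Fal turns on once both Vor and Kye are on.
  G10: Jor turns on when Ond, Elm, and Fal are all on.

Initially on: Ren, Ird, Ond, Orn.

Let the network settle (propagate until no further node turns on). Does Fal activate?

No

Fal would need Vor and Kye (G9), but Kye never turns on.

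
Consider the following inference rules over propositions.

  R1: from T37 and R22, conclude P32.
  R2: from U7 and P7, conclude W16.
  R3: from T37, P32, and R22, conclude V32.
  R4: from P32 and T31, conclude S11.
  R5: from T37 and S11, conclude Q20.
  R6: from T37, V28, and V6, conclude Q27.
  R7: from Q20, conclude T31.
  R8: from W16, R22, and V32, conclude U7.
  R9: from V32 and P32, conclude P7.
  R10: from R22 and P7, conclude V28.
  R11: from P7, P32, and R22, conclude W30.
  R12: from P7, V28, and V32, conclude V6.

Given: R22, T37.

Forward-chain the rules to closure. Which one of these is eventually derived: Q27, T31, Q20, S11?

From T37 and R22, R1 gives P32.
From T37, P32, and R22, R3 gives V32.
V32 and P32 hold, so P7 follows (R9).
From R22 and P7, R10 gives V28.
From P7, V28, and V32, R12 gives V6.
From T37, V28, and V6, R6 gives Q27.
S11 would need P32 and T31 (R4), but T31 is never established. T31 would need Q20 (R7), but Q20 is never established. Q20 would need T37 and S11 (R5), but S11 is never established.

Q27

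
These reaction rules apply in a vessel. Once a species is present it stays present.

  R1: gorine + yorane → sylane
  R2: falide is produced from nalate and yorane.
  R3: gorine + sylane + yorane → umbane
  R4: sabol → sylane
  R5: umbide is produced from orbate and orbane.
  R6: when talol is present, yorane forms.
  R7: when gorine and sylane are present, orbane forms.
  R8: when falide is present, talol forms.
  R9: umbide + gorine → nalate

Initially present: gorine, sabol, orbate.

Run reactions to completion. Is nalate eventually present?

sabol present → sylane forms (R4).
gorine and sylane present → orbane forms (R7).
orbate and orbane present → umbide forms (R5).
umbide and gorine present → nalate forms (R9).

Yes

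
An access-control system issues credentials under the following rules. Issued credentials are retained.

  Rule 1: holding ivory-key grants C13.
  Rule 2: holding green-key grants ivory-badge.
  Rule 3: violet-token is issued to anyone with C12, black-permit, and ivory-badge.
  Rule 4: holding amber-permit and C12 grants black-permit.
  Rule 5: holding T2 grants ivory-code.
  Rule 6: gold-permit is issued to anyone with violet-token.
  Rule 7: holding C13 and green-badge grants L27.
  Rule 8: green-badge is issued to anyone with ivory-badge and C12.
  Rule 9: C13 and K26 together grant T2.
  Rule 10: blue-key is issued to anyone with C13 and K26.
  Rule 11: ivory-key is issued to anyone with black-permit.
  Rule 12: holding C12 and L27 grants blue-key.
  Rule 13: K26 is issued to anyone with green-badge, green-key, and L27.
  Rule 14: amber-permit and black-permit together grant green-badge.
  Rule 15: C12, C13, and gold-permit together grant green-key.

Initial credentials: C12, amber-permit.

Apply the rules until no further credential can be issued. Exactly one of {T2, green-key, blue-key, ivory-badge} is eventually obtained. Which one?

Holding amber-permit and C12 grants black-permit (Rule 4).
Holding amber-permit and black-permit grants green-badge (Rule 14).
Holding black-permit grants ivory-key (Rule 11).
Holding ivory-key grants C13 (Rule 1).
Holding C13 and green-badge grants L27 (Rule 7).
Holding C12 and L27 grants blue-key (Rule 12).
green-key would need C12, C13, and gold-permit (Rule 15), but gold-permit is never granted. ivory-badge would need green-key (Rule 2), but green-key is never granted. T2 would need C13 and K26 (Rule 9), but K26 is never granted.

blue-key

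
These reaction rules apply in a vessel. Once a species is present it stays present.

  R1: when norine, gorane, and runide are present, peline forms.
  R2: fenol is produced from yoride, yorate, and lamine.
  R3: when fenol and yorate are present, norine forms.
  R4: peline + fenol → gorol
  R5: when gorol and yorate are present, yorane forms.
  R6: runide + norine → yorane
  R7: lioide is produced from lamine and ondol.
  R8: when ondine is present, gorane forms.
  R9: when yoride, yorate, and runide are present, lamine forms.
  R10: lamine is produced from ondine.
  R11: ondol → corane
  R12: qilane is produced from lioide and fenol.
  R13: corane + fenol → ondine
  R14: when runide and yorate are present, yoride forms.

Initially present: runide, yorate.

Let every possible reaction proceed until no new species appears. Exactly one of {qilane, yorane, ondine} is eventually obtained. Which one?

yorane

runide and yorate present → yoride forms (R14).
yoride, yorate, and runide present → lamine forms (R9).
yoride, yorate, and lamine present → fenol forms (R2).
fenol and yorate present → norine forms (R3).
runide and norine present → yorane forms (R6).
qilane would need lioide and fenol (R12), but lioide never forms. ondine would need corane and fenol (R13), but corane never forms.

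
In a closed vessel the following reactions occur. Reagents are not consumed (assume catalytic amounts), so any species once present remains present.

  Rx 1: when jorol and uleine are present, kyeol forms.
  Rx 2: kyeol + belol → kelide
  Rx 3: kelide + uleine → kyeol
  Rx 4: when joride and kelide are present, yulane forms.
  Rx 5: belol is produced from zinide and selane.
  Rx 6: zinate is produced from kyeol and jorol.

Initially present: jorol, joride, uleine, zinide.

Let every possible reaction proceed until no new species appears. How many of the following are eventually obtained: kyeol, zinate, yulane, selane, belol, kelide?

jorol and uleine present → kyeol forms (Rx 1).
kyeol and jorol present → zinate forms (Rx 6).
kyeol: reached.
zinate: reached.
yulane would need joride and kelide (Rx 4), but kelide never forms.
No rule produces selane, and it is not given.
belol would need zinide and selane (Rx 5), but selane never forms.
kelide would need kyeol and belol (Rx 2), but belol never forms.
Reached: kyeol and zinate — 2 of the 6.

2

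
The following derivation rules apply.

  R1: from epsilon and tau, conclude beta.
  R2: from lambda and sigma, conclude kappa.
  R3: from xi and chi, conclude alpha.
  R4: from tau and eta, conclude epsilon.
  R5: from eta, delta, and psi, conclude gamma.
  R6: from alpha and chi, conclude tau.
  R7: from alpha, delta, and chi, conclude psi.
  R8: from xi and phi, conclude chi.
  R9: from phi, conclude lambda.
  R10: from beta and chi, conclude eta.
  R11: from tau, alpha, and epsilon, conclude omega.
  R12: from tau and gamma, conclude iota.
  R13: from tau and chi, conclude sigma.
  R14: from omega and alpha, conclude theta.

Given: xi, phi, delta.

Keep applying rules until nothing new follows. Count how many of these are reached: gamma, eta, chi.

From xi and phi, R8 gives chi.
gamma would need eta, delta, and psi (R5), but eta is never established.
eta would need beta and chi (R10), but beta is never established.
chi: reached.
Reached: chi — 1 of the 3.

1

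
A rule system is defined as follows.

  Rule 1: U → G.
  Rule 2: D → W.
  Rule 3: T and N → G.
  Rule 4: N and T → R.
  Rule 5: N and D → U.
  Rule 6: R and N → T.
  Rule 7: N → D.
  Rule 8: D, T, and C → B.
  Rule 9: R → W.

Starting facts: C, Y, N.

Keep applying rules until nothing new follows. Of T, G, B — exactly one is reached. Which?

G

From N, Rule 7 gives D.
N and D hold, so U follows (Rule 5).
U holds, so G follows (Rule 1).
T would need R and N (Rule 6), but R is never established. B would need D, T, and C (Rule 8), but T is never established.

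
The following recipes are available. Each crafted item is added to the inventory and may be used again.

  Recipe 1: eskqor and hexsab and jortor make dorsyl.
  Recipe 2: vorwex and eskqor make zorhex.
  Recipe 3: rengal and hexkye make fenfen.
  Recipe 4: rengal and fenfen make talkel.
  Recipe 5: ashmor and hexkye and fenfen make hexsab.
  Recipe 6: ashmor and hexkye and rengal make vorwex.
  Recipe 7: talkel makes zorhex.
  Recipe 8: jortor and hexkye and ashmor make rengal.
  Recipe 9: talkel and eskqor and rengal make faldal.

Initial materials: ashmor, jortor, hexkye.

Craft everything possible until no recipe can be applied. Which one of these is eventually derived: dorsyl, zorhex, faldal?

Using Recipe 8, jortor, hexkye, and ashmor make rengal.
Using Recipe 3, rengal and hexkye make fenfen.
Using Recipe 4, rengal and fenfen make talkel.
Using Recipe 7, talkel makes zorhex.
dorsyl would need eskqor, hexsab, and jortor (Recipe 1), but eskqor is never obtained. faldal would need talkel, eskqor, and rengal (Recipe 9), but eskqor is never obtained.

zorhex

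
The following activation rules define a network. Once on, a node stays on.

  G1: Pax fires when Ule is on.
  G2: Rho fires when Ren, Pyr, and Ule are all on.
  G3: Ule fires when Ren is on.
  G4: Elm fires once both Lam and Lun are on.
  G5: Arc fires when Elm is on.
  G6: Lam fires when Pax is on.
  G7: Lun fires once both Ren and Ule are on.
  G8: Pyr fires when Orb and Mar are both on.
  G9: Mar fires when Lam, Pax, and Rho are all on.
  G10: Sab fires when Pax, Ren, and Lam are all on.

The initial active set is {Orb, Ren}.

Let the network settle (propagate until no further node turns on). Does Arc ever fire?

G3: Ren on → Ule on.
G7: Ren and Ule on → Lun on.
Ule is on, so Pax fires (G1).
Pax is on, so Lam fires (G6).
G4: Lam and Lun on → Elm on.
Elm is on, so Arc fires (G5).

Yes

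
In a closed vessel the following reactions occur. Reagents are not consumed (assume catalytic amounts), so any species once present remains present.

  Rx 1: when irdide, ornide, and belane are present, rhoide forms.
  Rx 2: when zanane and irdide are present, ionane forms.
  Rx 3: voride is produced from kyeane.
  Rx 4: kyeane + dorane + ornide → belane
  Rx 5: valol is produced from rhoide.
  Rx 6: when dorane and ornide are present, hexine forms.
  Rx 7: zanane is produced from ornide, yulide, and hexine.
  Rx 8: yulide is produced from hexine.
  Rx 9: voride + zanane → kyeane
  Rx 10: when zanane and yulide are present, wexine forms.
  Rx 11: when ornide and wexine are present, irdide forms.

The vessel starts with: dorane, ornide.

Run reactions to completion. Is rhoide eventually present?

rhoide would need irdide, ornide, and belane (Rx 1), but belane never forms.

No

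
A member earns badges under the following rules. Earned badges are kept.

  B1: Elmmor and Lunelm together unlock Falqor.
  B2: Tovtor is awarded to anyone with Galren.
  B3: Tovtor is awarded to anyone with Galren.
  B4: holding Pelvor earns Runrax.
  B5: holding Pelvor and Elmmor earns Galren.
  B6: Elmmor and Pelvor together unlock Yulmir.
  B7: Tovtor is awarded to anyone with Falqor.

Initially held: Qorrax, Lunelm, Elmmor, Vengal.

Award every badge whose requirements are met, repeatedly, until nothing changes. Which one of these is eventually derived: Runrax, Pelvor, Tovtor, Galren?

With Elmmor and Lunelm, Falqor is earned (B1).
With Falqor, Tovtor is earned (B7).
Galren would need Pelvor and Elmmor (B5), but Pelvor is never earned. No rule produces Pelvor, and it is not given. Runrax would need Pelvor (B4), but Pelvor is never earned.

Tovtor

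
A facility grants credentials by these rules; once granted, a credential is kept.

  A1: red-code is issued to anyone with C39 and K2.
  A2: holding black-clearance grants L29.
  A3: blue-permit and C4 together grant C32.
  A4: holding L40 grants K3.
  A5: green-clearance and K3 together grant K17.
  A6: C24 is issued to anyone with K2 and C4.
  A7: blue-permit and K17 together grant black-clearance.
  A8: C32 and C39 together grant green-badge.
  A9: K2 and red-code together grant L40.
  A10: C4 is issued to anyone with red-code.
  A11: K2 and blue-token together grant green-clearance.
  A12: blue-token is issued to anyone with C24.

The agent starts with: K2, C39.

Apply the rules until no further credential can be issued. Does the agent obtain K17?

Holding C39 and K2 grants red-code (A1).
Holding K2 and red-code grants L40 (A9).
Holding red-code grants C4 (A10).
Holding L40 grants K3 (A4).
Holding K2 and C4 grants C24 (A6).
Holding C24 grants blue-token (A12).
Holding K2 and blue-token grants green-clearance (A11).
Holding green-clearance and K3 grants K17 (A5).

Yes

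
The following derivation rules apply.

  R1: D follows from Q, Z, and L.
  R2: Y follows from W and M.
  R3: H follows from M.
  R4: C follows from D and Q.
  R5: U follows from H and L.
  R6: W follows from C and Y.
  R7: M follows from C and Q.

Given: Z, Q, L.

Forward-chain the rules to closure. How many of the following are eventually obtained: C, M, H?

From Q, Z, and L, R1 gives D.
D and Q hold, so C follows (R4).
From C and Q, R7 gives M.
M holds, so H follows (R3).
C: reached.
M: reached.
H: reached.
All 3 are reached.

3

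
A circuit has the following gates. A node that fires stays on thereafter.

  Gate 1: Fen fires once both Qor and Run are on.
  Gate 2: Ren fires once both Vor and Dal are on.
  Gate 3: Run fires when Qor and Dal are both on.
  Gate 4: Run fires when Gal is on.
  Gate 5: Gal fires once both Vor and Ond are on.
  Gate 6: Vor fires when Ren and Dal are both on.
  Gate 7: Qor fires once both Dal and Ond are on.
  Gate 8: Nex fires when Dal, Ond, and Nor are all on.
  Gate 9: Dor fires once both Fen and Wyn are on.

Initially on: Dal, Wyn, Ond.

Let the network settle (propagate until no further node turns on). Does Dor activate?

Yes

Gate 7: Dal and Ond on → Qor on.
Qor and Dal are on, so Run fires (Gate 3).
Gate 1: Qor and Run on → Fen on.
Gate 9: Fen and Wyn on → Dor on.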